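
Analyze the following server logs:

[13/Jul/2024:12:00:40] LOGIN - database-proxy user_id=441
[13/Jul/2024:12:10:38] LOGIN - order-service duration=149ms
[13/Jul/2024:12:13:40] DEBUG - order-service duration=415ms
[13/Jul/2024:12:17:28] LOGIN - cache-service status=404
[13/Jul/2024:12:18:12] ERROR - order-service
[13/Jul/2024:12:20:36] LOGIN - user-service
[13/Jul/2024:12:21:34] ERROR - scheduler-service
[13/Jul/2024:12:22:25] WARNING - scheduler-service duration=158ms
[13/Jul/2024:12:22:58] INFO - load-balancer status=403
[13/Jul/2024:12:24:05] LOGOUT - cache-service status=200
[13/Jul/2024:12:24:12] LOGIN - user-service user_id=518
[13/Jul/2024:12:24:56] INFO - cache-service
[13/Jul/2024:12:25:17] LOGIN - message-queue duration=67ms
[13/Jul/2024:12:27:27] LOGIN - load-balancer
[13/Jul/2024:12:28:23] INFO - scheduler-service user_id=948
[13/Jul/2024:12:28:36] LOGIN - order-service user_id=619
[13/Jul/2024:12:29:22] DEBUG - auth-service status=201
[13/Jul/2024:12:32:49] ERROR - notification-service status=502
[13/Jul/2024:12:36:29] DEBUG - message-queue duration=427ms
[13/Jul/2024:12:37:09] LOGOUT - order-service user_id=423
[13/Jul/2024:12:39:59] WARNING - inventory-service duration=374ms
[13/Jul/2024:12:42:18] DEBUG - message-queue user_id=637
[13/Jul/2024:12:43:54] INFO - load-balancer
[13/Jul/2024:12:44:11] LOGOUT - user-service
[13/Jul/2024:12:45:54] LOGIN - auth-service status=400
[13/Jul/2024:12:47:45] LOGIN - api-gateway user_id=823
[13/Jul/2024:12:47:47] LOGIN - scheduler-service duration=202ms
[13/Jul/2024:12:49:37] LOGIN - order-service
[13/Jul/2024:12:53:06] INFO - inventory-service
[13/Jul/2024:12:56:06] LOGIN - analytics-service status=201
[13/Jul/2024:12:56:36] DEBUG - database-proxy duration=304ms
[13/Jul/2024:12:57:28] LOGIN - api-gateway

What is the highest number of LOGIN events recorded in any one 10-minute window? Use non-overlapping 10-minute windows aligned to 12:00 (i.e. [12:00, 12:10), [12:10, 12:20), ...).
5

To find the burst window:

1. Divide the log period into non-overlapping 10-minute windows starting at 12:00
2. Count LOGIN events in each window
3. Find the window with maximum count
4. Maximum events in a window: 5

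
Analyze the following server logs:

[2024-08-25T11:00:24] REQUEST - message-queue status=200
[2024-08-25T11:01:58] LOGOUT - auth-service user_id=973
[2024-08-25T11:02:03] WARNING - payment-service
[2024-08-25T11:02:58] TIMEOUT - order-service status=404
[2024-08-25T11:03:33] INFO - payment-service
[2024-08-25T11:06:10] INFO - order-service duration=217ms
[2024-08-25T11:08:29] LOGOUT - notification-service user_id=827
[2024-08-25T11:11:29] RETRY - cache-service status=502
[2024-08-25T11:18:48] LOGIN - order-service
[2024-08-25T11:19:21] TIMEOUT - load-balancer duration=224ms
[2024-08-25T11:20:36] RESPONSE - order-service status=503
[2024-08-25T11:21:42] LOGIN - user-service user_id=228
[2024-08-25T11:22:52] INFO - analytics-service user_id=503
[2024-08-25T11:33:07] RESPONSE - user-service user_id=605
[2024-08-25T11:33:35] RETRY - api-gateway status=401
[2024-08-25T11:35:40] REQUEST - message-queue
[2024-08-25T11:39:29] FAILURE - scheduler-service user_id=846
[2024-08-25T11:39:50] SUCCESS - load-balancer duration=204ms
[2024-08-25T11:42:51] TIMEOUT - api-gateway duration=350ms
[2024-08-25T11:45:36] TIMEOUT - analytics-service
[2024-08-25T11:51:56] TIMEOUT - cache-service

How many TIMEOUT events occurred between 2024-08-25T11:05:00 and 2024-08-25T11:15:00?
0

To count events in the time window:

1. Window boundaries: 2024-08-25T11:05:00 to 2024-08-25T11:15:00
2. Filter for TIMEOUT events within this window
3. Count matching events: 0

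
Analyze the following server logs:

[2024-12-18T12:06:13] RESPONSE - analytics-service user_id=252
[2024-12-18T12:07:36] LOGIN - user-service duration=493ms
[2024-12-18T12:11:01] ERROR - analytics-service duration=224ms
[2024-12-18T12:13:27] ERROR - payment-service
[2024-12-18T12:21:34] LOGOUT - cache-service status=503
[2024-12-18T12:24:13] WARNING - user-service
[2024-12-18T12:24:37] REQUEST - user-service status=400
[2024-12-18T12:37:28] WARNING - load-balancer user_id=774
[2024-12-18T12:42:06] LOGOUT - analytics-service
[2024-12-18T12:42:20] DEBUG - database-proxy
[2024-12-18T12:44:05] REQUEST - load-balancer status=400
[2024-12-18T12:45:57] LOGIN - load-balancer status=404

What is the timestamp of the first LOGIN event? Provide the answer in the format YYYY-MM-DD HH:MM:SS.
2024-12-18 12:07:36

To find the first event:

1. Filter for all LOGIN events
2. Sort by timestamp
3. Select the first one
4. Timestamp: 2024-12-18 12:07:36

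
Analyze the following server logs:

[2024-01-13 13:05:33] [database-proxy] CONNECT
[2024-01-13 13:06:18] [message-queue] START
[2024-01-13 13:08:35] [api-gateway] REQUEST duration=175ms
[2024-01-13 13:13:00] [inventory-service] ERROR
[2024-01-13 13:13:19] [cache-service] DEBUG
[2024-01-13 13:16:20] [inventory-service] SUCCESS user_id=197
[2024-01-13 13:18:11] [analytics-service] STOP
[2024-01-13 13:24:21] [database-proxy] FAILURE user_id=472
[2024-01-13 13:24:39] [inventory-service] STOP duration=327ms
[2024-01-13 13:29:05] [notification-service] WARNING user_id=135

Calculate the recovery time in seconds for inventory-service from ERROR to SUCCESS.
200

To calculate recovery time:

1. Find ERROR event for inventory-service: 2024-01-13 13:13:00
2. Find next SUCCESS event for inventory-service: 2024-01-13 13:16:20
3. Recovery time: 2024-01-13 13:16:20 - 2024-01-13 13:13:00 = 200 seconds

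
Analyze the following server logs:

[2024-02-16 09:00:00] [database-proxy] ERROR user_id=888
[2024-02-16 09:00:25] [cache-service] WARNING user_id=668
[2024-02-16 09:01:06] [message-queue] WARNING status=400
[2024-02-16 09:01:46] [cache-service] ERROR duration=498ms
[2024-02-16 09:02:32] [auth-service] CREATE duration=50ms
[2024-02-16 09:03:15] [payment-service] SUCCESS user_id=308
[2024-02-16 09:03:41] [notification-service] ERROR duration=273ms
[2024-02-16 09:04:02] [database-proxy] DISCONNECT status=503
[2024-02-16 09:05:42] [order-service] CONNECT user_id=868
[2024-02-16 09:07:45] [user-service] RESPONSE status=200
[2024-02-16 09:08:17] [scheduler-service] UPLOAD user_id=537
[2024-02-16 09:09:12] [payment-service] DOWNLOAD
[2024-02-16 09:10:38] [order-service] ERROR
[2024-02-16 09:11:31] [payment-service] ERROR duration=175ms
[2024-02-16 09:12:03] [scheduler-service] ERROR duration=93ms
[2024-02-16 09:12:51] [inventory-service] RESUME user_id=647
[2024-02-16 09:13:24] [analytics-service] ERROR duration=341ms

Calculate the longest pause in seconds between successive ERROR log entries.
417

To find the longest gap:

1. Extract all ERROR events in chronological order
2. Calculate time differences between consecutive events
3. Find the maximum difference
4. Longest gap: 417 seconds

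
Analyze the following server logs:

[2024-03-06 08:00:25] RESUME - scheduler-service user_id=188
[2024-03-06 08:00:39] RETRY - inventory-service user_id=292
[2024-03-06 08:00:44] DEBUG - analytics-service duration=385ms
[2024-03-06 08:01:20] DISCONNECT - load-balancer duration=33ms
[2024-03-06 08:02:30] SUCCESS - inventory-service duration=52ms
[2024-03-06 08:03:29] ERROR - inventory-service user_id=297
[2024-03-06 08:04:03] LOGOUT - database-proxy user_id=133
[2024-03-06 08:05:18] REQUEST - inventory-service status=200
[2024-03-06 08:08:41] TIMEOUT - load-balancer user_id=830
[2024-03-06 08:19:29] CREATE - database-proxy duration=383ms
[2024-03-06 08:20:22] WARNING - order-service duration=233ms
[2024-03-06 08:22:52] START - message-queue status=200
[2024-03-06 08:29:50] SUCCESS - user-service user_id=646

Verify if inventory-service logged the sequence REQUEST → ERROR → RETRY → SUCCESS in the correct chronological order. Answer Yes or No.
No

To verify sequence order:

1. Find all events in sequence REQUEST → ERROR → RETRY → SUCCESS for inventory-service
2. Extract their timestamps
3. Check if timestamps are in ascending order
4. Result: No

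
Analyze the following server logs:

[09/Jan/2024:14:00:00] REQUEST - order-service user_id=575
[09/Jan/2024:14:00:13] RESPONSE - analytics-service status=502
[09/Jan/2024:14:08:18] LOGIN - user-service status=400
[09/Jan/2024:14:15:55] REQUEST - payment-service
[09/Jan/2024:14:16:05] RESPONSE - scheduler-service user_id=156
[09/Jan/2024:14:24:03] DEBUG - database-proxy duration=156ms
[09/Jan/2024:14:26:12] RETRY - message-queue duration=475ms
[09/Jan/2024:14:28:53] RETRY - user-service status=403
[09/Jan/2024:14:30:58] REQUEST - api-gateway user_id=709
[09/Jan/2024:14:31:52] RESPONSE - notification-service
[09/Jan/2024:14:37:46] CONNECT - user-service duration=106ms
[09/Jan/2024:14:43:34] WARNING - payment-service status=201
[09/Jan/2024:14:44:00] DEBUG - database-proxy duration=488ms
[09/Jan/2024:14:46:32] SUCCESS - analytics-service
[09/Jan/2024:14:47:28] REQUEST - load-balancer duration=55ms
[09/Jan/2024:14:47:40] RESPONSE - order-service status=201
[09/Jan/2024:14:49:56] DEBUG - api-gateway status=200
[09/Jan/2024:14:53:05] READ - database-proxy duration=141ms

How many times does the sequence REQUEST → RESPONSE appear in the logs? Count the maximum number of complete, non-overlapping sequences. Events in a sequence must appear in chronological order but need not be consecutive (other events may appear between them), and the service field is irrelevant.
4

To count sequences:

1. Look for pattern: REQUEST → RESPONSE
2. Greedily scan the log in chronological order, matching each sequence element in turn (ignoring service)
3. Each time the full pattern completes, increment the count and restart matching from the next event
4. Complete non-overlapping sequences found: 4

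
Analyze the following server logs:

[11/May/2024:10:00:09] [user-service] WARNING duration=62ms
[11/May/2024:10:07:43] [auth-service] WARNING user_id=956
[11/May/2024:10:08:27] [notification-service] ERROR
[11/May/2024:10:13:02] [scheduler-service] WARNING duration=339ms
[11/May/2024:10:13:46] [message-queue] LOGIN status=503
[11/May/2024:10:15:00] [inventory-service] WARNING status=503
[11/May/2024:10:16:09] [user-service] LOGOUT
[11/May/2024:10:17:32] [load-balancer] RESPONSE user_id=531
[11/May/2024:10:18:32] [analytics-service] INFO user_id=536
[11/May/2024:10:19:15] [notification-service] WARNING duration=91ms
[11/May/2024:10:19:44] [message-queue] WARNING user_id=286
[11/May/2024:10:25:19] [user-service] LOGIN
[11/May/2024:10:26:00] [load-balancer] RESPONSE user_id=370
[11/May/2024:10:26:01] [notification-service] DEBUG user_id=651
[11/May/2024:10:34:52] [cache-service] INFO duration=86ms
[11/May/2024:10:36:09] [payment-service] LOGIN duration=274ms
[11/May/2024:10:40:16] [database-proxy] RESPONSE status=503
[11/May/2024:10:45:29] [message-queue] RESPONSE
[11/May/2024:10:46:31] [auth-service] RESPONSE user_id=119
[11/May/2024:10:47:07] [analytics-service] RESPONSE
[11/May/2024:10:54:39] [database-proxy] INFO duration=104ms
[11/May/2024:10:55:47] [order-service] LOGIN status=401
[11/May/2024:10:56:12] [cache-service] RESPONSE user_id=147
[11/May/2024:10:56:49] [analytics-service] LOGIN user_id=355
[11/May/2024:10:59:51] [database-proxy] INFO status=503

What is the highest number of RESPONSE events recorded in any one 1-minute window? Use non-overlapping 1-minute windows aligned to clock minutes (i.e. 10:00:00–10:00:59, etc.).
1

To find the burst window:

1. Divide the log period into non-overlapping 1-minute windows starting at 10:00
2. Count RESPONSE events in each window
3. Find the window with maximum count
4. Maximum events in a window: 1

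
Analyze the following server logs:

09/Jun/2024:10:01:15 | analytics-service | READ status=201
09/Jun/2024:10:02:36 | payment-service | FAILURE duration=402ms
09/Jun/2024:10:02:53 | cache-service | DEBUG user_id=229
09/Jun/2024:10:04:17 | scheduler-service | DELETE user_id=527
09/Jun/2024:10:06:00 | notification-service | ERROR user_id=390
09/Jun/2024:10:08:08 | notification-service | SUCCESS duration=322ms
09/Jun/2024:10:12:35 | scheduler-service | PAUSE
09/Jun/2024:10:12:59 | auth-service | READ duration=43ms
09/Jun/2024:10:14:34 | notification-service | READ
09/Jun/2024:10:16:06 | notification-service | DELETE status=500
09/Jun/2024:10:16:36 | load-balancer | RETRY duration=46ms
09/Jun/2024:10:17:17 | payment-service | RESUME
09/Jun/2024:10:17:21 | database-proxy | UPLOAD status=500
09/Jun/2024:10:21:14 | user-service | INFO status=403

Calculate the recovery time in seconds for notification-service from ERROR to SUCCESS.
128

To calculate recovery time:

1. Find ERROR event for notification-service: 09/Jun/2024:10:06:00
2. Find next SUCCESS event for notification-service: 09/Jun/2024:10:08:08
3. Recovery time: 09/Jun/2024:10:08:08 - 09/Jun/2024:10:06:00 = 128 seconds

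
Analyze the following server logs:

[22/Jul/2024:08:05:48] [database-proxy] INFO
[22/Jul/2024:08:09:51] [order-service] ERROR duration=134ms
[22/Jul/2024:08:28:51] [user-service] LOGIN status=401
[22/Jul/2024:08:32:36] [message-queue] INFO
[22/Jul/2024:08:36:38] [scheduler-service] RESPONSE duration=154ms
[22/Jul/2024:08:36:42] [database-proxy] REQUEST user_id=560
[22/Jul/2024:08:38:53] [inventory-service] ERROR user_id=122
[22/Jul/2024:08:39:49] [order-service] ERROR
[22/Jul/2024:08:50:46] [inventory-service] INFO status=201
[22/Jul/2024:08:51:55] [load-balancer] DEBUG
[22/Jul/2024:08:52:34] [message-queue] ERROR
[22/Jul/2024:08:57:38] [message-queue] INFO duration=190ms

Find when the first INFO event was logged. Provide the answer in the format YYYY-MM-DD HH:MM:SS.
2024-07-22 08:05:48

To find the first event:

1. Filter for all INFO events
2. Sort by timestamp
3. Select the first one
4. Timestamp: 2024-07-22 08:05:48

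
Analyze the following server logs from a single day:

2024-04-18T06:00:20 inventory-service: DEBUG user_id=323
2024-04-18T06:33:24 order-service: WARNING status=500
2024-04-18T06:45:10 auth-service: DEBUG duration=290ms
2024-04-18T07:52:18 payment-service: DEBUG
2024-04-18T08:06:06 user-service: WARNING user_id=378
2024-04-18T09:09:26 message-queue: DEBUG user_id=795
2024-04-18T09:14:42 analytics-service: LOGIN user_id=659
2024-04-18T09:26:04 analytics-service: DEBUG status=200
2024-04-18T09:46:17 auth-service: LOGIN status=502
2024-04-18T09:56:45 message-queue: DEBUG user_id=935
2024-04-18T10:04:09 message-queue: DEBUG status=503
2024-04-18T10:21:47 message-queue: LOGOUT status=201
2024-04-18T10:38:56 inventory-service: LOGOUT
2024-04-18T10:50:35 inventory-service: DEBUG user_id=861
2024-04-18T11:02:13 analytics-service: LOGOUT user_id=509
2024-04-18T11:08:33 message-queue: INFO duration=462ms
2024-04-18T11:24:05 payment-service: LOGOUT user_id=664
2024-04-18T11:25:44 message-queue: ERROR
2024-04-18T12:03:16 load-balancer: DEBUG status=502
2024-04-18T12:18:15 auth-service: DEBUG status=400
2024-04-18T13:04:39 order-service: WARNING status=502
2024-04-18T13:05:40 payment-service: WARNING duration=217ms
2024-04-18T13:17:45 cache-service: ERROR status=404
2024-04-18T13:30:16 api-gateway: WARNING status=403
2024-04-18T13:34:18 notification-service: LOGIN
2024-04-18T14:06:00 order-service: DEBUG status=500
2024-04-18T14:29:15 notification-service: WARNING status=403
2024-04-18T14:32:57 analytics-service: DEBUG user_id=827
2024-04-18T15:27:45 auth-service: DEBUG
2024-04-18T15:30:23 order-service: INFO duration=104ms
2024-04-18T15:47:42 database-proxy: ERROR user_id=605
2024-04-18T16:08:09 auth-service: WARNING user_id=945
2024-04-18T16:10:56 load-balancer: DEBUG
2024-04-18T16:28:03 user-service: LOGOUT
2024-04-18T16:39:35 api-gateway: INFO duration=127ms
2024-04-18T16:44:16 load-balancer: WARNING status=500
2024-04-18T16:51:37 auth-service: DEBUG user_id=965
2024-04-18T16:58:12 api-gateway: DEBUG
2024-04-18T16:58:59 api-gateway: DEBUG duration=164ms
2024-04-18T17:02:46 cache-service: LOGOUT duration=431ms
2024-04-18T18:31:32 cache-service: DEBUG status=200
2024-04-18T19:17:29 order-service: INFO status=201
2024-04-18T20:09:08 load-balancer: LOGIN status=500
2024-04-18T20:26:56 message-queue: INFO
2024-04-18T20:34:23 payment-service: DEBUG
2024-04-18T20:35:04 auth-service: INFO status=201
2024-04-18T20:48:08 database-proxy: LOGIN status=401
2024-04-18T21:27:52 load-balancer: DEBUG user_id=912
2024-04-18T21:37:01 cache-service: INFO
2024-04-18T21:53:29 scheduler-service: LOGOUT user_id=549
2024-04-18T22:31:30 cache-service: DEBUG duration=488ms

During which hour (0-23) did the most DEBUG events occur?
16

To find the peak hour:

1. Group all DEBUG events by hour
2. Count events in each hour
3. Find hour with maximum count
4. Peak hour: 16 (with 4 events)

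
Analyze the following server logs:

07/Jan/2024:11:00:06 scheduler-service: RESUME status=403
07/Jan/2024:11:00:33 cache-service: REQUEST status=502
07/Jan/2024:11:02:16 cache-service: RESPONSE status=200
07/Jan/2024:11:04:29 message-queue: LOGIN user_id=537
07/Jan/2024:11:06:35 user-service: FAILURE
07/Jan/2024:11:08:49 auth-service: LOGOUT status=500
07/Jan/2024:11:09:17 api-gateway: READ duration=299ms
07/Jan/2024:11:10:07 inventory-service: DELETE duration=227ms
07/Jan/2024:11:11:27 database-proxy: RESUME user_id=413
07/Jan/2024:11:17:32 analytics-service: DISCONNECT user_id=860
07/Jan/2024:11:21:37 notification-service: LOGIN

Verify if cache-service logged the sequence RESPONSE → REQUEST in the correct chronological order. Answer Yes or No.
No

To verify sequence order:

1. Find all events in sequence RESPONSE → REQUEST for cache-service
2. Extract their timestamps
3. Check if timestamps are in ascending order
4. Result: No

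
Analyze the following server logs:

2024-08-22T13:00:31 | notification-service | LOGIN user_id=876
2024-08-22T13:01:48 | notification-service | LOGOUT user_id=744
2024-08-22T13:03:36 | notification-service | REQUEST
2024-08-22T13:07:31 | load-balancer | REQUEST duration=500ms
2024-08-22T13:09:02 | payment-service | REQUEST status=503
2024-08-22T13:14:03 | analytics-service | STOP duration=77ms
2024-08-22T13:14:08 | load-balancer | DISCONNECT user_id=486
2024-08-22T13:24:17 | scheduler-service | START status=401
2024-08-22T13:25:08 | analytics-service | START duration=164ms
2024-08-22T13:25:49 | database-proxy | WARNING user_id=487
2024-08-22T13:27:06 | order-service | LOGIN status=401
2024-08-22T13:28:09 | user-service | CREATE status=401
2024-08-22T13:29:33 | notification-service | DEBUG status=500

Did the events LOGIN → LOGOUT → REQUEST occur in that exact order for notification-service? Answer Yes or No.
Yes

To verify sequence order:

1. Find all events in sequence LOGIN → LOGOUT → REQUEST for notification-service
2. Extract their timestamps
3. Check if timestamps are in ascending order
4. Result: Yes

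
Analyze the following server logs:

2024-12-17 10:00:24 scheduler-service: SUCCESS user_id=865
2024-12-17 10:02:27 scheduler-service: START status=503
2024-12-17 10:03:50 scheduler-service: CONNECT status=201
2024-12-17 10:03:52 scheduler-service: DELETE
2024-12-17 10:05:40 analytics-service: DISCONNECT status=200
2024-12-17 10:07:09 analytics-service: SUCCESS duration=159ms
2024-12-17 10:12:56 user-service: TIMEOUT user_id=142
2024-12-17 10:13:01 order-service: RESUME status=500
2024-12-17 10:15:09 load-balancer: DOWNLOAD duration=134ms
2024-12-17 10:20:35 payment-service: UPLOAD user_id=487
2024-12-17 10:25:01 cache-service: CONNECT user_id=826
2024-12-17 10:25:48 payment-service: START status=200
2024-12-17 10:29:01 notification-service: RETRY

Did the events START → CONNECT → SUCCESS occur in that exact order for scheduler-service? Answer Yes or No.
No

To verify sequence order:

1. Find all events in sequence START → CONNECT → SUCCESS for scheduler-service
2. Extract their timestamps
3. Check if timestamps are in ascending order
4. Result: No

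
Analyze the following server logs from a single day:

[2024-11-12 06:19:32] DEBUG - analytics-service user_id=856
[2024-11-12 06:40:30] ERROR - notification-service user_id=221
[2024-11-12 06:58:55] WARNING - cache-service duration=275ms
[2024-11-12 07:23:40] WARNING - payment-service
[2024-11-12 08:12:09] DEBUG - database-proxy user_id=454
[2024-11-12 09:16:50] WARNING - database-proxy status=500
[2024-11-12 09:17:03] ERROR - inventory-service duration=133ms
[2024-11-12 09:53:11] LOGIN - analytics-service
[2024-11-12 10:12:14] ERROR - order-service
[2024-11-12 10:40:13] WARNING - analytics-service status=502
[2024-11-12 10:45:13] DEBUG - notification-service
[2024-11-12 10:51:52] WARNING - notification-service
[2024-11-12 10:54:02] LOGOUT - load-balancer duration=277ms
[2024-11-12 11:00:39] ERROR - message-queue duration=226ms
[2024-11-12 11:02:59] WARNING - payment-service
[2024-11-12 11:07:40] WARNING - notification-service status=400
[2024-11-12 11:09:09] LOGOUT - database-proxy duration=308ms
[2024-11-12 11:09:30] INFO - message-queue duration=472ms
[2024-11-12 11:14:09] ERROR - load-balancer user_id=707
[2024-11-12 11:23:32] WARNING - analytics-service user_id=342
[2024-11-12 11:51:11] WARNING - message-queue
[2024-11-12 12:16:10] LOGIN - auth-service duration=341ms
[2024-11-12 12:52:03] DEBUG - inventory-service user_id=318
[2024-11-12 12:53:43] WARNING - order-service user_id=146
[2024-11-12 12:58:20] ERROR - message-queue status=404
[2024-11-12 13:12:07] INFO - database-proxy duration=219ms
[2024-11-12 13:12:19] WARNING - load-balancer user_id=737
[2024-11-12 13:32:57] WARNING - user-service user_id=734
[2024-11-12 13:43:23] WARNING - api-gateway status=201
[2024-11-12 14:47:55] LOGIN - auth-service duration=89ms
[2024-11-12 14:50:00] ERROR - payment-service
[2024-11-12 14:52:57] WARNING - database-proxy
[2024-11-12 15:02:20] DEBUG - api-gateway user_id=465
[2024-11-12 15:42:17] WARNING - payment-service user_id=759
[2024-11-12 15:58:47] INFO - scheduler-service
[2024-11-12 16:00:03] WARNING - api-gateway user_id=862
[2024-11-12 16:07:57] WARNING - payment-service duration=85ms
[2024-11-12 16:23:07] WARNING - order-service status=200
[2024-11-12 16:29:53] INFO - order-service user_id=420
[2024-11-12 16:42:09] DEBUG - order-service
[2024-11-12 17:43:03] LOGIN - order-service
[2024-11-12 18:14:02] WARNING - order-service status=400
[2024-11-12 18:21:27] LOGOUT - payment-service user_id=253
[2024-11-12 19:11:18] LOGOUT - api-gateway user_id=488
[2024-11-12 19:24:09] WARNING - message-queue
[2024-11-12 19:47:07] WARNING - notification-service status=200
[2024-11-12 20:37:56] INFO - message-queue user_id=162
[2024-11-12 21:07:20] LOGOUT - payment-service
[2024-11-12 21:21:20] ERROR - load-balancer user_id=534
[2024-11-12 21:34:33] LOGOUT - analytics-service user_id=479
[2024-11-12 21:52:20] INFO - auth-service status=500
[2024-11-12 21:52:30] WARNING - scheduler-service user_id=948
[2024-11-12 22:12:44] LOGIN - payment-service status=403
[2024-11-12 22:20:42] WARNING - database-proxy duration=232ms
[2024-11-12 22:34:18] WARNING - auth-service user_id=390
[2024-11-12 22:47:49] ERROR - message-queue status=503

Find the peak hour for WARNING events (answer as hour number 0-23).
11

To find the peak hour:

1. Group all WARNING events by hour
2. Count events in each hour
3. Find hour with maximum count
4. Peak hour: 11 (with 4 events)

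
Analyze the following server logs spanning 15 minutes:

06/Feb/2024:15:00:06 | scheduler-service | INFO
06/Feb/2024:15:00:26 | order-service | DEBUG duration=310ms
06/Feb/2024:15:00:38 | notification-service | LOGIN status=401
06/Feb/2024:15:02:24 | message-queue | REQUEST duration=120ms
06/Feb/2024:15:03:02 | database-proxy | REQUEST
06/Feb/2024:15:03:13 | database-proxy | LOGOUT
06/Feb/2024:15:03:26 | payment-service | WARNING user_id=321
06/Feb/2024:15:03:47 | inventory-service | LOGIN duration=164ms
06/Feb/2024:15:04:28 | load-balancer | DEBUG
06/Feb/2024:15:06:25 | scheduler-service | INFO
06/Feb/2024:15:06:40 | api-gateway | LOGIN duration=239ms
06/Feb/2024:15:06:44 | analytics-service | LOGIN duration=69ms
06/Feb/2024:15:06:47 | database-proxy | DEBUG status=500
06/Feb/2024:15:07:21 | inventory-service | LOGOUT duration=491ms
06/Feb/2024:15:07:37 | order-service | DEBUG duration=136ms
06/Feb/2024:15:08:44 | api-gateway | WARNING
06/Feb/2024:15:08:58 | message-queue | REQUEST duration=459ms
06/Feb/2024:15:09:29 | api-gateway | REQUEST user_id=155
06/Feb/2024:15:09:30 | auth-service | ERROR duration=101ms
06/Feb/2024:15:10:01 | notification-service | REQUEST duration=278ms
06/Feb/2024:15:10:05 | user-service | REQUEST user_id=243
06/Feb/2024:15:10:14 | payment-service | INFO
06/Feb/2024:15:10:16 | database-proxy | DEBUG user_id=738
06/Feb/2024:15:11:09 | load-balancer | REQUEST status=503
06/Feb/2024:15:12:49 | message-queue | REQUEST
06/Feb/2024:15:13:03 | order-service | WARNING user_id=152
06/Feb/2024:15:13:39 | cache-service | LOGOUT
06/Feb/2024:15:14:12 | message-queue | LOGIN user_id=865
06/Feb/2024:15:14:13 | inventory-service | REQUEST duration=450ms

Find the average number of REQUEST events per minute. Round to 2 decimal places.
0.6

To calculate the rate:

1. Count total REQUEST events: 9
2. Total time period: 15 minutes
3. Rate = 9 / 15 = 0.6 events per minute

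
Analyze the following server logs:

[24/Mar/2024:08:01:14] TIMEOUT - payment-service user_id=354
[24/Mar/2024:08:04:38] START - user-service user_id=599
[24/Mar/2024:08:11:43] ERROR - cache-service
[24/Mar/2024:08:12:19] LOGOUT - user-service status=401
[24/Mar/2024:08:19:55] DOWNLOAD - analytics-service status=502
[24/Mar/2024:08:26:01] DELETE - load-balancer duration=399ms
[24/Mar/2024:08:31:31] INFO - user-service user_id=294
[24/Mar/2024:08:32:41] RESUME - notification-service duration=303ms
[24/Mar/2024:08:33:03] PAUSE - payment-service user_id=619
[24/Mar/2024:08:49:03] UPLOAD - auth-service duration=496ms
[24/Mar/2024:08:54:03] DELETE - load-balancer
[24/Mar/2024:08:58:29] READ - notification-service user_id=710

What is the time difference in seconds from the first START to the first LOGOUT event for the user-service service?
461

To find the time between events:

1. Locate the first START event for user-service: 24/Mar/2024:08:04:38
2. Locate the first LOGOUT event for user-service: 24/Mar/2024:08:12:19
3. Calculate the difference: 24/Mar/2024:08:12:19 - 24/Mar/2024:08:04:38 = 461 seconds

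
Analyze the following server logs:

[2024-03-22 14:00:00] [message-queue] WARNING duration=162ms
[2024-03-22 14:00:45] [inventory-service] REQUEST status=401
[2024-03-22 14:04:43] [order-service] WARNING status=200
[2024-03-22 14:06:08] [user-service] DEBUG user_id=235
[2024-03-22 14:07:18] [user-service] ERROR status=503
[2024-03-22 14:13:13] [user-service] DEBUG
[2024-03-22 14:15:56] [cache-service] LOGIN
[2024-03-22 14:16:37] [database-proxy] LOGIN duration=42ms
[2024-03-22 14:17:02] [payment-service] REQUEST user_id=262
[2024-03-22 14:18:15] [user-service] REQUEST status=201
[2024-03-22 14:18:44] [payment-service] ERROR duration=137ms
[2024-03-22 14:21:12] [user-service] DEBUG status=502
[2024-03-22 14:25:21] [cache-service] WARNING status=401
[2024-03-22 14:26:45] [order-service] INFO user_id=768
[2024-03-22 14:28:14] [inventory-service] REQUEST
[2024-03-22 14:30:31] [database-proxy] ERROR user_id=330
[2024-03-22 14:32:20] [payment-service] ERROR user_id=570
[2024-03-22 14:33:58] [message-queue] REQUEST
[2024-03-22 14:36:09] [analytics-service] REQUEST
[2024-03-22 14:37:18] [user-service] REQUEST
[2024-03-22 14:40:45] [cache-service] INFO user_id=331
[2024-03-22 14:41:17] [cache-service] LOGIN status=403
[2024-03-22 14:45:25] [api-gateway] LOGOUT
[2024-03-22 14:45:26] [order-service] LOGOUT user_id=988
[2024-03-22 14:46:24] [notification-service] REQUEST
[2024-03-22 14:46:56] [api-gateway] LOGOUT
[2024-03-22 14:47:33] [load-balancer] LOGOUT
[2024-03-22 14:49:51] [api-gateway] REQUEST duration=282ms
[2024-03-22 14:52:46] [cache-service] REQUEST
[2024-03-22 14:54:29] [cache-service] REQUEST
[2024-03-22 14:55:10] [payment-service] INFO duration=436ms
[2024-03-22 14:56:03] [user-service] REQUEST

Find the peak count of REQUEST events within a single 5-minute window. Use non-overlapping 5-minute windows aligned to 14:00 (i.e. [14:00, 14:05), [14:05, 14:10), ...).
2

To find the burst window:

1. Divide the log period into non-overlapping 5-minute windows starting at 14:00
2. Count REQUEST events in each window
3. Find the window with maximum count
4. Maximum events in a window: 2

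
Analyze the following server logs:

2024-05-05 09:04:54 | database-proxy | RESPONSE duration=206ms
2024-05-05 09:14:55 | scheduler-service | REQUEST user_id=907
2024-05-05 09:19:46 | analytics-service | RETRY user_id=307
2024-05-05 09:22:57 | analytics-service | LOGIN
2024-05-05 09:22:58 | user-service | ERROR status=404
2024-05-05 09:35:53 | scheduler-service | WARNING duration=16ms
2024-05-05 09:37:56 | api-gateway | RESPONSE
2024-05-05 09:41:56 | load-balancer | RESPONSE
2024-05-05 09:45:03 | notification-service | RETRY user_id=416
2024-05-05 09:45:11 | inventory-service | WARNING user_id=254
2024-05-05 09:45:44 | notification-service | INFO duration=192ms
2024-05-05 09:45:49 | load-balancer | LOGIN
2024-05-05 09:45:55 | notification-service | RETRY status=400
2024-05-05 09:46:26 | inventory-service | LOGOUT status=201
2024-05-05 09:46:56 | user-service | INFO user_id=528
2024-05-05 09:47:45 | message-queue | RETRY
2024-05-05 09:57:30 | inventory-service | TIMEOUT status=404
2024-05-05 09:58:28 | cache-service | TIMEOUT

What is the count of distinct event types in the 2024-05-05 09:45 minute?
4

To count unique event types:

1. Filter events in the minute starting at 2024-05-05 09:45
2. Extract event types from matching entries
3. Count unique types: 4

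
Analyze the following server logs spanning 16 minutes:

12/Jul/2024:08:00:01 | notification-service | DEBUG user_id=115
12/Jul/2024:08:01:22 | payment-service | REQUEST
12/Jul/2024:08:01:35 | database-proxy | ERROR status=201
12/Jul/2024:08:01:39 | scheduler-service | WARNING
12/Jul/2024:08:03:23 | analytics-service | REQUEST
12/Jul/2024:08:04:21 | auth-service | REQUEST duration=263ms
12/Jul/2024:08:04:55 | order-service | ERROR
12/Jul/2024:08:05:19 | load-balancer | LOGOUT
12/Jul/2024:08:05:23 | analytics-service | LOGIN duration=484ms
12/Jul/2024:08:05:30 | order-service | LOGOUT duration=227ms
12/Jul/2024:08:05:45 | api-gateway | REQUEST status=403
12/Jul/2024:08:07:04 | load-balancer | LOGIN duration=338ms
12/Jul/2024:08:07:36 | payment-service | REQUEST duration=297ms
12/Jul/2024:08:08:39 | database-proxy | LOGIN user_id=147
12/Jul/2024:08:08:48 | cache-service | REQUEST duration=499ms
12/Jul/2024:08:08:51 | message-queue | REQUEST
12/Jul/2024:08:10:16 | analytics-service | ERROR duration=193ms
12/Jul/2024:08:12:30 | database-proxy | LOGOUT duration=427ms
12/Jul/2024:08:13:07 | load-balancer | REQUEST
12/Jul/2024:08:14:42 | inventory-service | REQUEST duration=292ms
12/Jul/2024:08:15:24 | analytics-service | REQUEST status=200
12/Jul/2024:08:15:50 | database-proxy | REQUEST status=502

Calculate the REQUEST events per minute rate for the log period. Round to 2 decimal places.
0.69

To calculate the rate:

1. Count total REQUEST events: 11
2. Total time period: 16 minutes
3. Rate = 11 / 16 = 0.69 events per minute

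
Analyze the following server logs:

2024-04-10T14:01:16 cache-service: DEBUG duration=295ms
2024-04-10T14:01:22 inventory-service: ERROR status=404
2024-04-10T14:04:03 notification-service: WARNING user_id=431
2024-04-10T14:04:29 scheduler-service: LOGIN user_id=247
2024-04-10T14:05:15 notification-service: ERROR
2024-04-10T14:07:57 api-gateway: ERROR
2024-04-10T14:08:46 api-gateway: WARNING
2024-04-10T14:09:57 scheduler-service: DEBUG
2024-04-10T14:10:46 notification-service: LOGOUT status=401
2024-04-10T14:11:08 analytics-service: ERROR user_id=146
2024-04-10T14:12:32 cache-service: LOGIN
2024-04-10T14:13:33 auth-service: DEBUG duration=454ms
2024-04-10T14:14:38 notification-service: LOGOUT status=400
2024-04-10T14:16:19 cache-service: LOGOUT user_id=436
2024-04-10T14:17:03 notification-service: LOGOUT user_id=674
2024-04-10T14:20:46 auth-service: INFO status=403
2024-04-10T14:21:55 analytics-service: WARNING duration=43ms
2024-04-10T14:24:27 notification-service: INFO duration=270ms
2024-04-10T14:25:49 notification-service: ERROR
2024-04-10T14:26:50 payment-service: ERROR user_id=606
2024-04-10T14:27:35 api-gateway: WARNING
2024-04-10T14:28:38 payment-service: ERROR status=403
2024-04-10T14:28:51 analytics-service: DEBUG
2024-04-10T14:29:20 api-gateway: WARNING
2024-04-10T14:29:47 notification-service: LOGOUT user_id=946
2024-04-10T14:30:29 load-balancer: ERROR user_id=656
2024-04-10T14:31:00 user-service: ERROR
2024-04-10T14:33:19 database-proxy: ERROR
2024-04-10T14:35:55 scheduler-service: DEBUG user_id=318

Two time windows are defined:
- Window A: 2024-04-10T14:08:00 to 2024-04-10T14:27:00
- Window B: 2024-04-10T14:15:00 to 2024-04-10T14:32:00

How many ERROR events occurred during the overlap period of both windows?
2

To find overlap events:

1. Window A: 2024-04-10T14:08:00 to 2024-04-10T14:27:00
2. Window B: 2024-04-10T14:15:00 to 2024-04-10T14:32:00
3. Overlap period: 2024-04-10T14:15:00 to 2024-04-10T14:27:00
4. Count ERROR events in overlap: 2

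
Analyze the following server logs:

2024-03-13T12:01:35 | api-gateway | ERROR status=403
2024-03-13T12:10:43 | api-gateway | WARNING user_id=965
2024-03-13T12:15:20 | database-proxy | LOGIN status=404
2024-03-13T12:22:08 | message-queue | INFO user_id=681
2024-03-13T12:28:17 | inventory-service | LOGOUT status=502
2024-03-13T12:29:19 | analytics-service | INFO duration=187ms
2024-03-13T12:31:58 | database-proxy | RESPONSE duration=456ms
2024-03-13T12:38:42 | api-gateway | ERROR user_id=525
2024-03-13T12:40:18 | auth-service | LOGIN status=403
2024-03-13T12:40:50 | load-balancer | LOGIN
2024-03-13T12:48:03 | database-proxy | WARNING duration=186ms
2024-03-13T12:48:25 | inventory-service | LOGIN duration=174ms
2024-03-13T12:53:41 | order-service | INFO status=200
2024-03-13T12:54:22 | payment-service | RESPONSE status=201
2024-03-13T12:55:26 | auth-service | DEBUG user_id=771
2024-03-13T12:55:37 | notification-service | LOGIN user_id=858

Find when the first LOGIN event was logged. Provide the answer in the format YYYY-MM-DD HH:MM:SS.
2024-03-13 12:15:20

To find the first event:

1. Filter for all LOGIN events
2. Sort by timestamp
3. Select the first one
4. Timestamp: 2024-03-13 12:15:20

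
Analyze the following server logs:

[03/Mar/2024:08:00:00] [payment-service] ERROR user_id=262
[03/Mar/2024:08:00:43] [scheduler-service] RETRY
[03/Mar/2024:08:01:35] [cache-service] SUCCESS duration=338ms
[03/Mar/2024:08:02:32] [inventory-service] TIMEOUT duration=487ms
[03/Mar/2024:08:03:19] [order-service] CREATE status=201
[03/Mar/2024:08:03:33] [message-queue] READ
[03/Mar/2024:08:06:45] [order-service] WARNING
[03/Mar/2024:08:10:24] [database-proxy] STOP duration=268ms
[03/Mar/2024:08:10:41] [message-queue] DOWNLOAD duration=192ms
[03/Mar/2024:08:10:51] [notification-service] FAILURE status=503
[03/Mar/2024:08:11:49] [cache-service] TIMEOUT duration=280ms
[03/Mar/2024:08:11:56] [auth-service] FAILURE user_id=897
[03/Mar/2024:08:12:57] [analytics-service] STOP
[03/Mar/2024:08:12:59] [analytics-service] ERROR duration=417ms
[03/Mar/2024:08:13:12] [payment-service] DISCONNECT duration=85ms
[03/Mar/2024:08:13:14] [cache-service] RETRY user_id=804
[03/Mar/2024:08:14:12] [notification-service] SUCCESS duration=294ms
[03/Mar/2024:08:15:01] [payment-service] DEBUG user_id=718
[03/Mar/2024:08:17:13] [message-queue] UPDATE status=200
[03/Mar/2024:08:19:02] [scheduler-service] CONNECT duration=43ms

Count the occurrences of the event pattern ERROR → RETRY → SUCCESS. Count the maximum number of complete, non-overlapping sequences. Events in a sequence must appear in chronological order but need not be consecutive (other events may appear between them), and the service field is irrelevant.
2

To count sequences:

1. Look for pattern: ERROR → RETRY → SUCCESS
2. Greedily scan the log in chronological order, matching each sequence element in turn (ignoring service)
3. Each time the full pattern completes, increment the count and restart matching from the next event
4. Complete non-overlapping sequences found: 2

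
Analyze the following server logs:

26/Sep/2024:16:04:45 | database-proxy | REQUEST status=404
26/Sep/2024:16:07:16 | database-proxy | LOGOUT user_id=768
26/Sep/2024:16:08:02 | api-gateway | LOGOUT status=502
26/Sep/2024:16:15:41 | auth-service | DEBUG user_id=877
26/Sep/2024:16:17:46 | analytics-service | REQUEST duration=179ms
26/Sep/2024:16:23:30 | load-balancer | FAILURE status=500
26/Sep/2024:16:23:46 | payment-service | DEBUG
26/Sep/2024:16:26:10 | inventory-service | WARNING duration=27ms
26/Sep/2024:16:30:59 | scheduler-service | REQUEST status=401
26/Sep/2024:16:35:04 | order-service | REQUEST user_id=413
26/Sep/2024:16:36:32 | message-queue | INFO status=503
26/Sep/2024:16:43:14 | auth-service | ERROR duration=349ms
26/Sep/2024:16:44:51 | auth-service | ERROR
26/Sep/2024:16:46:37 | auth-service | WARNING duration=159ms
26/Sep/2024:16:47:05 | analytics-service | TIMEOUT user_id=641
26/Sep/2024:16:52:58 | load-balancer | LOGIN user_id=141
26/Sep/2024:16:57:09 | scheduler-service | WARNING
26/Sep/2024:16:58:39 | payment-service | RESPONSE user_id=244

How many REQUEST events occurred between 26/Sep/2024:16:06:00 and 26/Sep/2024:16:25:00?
1

To count events in the time window:

1. Window boundaries: 26/Sep/2024:16:06:00 to 26/Sep/2024:16:25:00
2. Filter for REQUEST events within this window
3. Count matching events: 1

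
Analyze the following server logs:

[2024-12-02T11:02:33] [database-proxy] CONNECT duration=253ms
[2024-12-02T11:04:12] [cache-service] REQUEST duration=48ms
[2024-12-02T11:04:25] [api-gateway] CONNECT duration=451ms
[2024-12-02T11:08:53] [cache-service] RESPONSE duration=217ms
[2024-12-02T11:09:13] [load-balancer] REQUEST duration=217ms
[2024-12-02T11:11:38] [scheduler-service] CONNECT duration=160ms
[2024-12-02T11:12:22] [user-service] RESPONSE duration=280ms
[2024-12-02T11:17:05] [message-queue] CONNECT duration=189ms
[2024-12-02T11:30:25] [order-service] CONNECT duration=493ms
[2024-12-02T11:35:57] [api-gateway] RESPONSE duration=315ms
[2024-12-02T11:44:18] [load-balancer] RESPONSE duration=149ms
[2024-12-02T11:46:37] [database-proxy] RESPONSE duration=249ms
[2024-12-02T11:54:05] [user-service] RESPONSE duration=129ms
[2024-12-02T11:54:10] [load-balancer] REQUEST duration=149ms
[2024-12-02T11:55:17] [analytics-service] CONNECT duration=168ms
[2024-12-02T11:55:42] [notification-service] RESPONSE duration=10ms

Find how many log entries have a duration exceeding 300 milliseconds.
3

To count timeouts:

1. Threshold: 300ms
2. Extract duration from each log entry
3. Count entries where duration > 300
4. Timeout count: 3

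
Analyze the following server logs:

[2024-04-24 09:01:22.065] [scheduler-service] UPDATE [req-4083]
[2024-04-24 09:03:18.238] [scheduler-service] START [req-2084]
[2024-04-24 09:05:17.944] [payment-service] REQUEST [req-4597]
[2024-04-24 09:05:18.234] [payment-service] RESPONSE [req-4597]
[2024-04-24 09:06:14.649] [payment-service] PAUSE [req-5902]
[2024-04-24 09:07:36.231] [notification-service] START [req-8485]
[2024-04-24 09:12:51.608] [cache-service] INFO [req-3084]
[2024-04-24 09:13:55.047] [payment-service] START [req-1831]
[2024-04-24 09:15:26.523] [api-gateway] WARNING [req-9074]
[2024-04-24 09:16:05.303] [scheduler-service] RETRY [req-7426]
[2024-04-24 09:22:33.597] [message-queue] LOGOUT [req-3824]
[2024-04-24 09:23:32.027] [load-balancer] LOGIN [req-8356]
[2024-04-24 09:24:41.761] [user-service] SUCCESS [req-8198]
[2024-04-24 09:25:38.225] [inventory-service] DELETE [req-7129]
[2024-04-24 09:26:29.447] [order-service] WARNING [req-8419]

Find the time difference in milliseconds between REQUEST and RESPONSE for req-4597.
290

To calculate latency:

1. Find REQUEST with id req-4597: 2024-04-24 09:05:17.944
2. Find RESPONSE with id req-4597: 2024-04-24 09:05:18.234
3. Latency: 2024-04-24 09:05:18.234 - 2024-04-24 09:05:17.944 = 290ms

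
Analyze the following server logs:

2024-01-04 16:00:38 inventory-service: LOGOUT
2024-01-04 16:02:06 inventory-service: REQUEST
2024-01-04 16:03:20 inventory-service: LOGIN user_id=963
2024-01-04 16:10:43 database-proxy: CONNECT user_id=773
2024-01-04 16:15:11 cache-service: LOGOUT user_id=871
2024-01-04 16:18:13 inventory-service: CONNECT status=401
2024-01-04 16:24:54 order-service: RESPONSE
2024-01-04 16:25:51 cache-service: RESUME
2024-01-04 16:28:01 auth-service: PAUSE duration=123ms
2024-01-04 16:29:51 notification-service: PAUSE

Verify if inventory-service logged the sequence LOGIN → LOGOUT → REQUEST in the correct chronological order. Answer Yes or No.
No

To verify sequence order:

1. Find all events in sequence LOGIN → LOGOUT → REQUEST for inventory-service
2. Extract their timestamps
3. Check if timestamps are in ascending order
4. Result: No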